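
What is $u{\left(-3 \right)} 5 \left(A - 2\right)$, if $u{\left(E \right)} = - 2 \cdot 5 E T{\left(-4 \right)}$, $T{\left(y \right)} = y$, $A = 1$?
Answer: $600$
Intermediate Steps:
$u{\left(E \right)} = 40 E$ ($u{\left(E \right)} = - 2 \cdot 5 E \left(-4\right) = - 10 E \left(-4\right) = 40 E$)
$u{\left(-3 \right)} 5 \left(A - 2\right) = 40 \left(-3\right) 5 \left(1 - 2\right) = - 120 \cdot 5 \left(-1\right) = \left(-120\right) \left(-5\right) = 600$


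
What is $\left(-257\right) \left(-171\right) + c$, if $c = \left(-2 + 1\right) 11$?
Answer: $43936$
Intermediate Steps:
$c = -11$ ($c = \left(-1\right) 11 = -11$)
$\left(-257\right) \left(-171\right) + c = \left(-257\right) \left(-171\right) - 11 = 43947 - 11 = 43936$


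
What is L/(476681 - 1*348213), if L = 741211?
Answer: 741211/128468 ≈ 5.7696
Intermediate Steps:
L/(476681 - 1*348213) = 741211/(476681 - 1*348213) = 741211/(476681 - 348213) = 741211/128468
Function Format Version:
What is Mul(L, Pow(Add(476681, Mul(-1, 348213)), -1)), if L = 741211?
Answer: Rational(741211, 128468) ≈ 5.7696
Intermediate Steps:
Mul(L, Pow(Add(476681, Mul(-1, 348213)), -1)) = Mul(741211, Pow(Add(476681, Mul(-1, 348213)), -1)) = Mul(741211, Pow(Add(476681, -348213), -1)) = Mul(741211, Pow(128468, -1)) = Mul(741211, Rational(1, 128468)) = Rational(741211, 128468)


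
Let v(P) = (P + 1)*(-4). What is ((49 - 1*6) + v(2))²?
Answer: 961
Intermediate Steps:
v(P) = -4 - 4*P (v(P) = (1 + P)*(-4) = -4 - 4*P)
((49 - 1*6) + v(2))² = ((49 - 1*6) + (-4 - 4*2))² = ((49 - 6) + (-4 - 8))² = (43 - 12)² = 31² = 961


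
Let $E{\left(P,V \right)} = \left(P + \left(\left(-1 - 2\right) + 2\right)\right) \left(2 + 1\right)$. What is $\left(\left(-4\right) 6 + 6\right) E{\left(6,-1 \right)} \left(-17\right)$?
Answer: $4590$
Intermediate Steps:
$E{\left(P,V \right)} = -3 + 3 P$ ($E{\left(P,V \right)} = \left(P + \left(-3 + 2\right)\right) 3 = \left(P - 1\right) 3 = \left(-1 + P\right) 3 = -3 + 3 P$)
$\left(\left(-4\right) 6 + 6\right) E{\left(6,-1 \right)} \left(-17\right) = \left(\left(-4\right) 6 + 6\right) \left(-3 + 3 \cdot 6\right) \left(-17\right) = \left(-24 + 6\right) \left(-3 + 18\right) \left(-17\right) = \left(-18\right) 15 \left(-17\right) = \left(-270\right) \left(-17\right) = 4590$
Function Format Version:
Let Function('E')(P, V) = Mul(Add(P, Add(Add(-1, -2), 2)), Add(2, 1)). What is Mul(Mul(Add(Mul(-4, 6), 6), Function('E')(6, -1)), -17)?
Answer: 4590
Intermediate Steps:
Function('E')(P, V) = Add(-3, Mul(3, P)) (Function('E')(P, V) = Mul(Add(P, Add(-3, 2)), 3) = Mul(Add(P, -1), 3) = Mul(Add(-1, P), 3) = Add(-3, Mul(3, P)))
Mul(Mul(Add(Mul(-4, 6), 6), Function('E')(6, -1)), -17) = Mul(Mul(Add(Mul(-4, 6), 6), Add(-3, Mul(3, 6))), -17) = Mul(Mul(Add(-24, 6), Add(-3, 18)), -17) = Mul(Mul(-18, 15), -17) = Mul(-270, -17) = 4590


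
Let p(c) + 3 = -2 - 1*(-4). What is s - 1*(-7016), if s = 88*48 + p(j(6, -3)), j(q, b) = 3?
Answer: 11239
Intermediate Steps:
p(c) = -1 (p(c) = -3 + (-2 - 1*(-4)) = -3 + (-2 + 4) = -3 + 2 = -1)
s = 4223 (s = 88*48 - 1 = 4224 - 1 = 4223)
s - 1*(-7016) = 4223 - 1*(-7016) = 4223 + 7016 = 11239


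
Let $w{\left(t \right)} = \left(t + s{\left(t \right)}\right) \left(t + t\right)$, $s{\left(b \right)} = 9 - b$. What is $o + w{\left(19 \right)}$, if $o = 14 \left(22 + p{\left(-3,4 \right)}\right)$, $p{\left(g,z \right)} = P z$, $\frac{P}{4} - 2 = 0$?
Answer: $1098$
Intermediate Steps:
$P = 8$ ($P = 8 + 4 \cdot 0 = 8 + 0 = 8$)
$p{\left(g,z \right)} = 8 z$
$w{\left(t \right)} = 18 t$ ($w{\left(t \right)} = \left(t - \left(-9 + t\right)\right) \left(t + t\right) = 9 \cdot 2 t = 18 t$)
$o = 756$ ($o = 14 \left(22 + 8 \cdot 4\right) = 14 \left(22 + 32\right) = 14 \cdot 54 = 756$)
$o + w{\left(19 \right)} = 756 + 18 \cdot 19 = 756 + 342 = 1098$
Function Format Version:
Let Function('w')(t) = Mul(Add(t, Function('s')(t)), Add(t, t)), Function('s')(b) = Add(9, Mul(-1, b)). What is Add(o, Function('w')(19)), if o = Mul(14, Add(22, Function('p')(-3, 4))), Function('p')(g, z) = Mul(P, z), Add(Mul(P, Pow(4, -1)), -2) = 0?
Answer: 1098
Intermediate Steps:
P = 8 (P = Add(8, Mul(4, 0)) = Add(8, 0) = 8)
Function('p')(g, z) = Mul(8, z)
Function('w')(t) = Mul(18, t) (Function('w')(t) = Mul(Add(t, Add(9, Mul(-1, t))), Add(t, t)) = Mul(9, Mul(2, t)) = Mul(18, t))
o = 756 (o = Mul(14, Add(22, Mul(8, 4))) = Mul(14, Add(22, 32)) = Mul(14, 54) = 756)
Add(o, Function('w')(19)) = Add(756, Mul(18, 19)) = Add(756, 342) = 1098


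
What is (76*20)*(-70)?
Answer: -106400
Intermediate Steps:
(76*20)*(-70) = 1520*(-70) = -106400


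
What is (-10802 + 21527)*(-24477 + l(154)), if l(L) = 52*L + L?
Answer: -174978375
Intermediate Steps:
l(L) = 53*L
(-10802 + 21527)*(-24477 + l(154)) = (-10802 + 21527)*(-24477 + 53*154) = 10725*(-24477 + 8162) = 10725*(-16315) = -174978375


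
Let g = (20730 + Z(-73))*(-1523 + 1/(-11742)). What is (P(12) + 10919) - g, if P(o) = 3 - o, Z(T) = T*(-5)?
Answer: 377371403585/11742 ≈ 3.2139e+7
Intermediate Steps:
Z(T) = -5*T
g = -377243298365/11742 (g = (20730 - 5*(-73))*(-1523 + 1/(-11742)) = (20730 + 365)*(-1523 - 1/11742) = 21095*(-17883067/11742) = -377243298365/11742 ≈ -3.2128e+7)
(P(12) + 10919) - g = ((3 - 1*12) + 10919) - 1*(-377243298365/11742) = ((3 - 12) + 10919) + 377243298365/11742 = (-9 + 10919) + 377243298365/11742 = 10910 + 377243298365/11742 = 377371403585/11742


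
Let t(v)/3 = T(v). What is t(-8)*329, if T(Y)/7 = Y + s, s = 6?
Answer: -13818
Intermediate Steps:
T(Y) = 42 + 7*Y (T(Y) = 7*(Y + 6) = 7*(6 + Y) = 42 + 7*Y)
t(v) = 126 + 21*v (t(v) = 3*(42 + 7*v) = 126 + 21*v)
t(-8)*329 = (126 + 21*(-8))*329 = (126 - 168)*329 = -42*329 = -13818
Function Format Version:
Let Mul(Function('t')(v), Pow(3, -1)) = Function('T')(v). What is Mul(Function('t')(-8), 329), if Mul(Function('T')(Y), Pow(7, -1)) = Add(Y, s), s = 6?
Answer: -13818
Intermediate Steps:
Function('T')(Y) = Add(42, Mul(7, Y)) (Function('T')(Y) = Mul(7, Add(Y, 6)) = Mul(7, Add(6, Y)) = Add(42, Mul(7, Y)))
Function('t')(v) = Add(126, Mul(21, v)) (Function('t')(v) = Mul(3, Add(42, Mul(7, v))) = Add(126, Mul(21, v)))
Mul(Function('t')(-8), 329) = Mul(Add(126, Mul(21, -8)), 329) = Mul(Add(126, -168), 329) = Mul(-42, 329) = -13818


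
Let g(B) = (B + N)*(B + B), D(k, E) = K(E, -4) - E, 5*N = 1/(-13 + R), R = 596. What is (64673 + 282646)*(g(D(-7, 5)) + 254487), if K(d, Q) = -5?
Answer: 51570799321923/583 ≈ 8.8458e+10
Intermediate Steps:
N = 1/2915 (N = 1/(5*(-13 + 596)) = (⅕)/583 = (⅕)*(1/583) = 1/2915 ≈ 0.00034305)
D(k, E) = -5 - E
g(B) = 2*B*(1/2915 + B) (g(B) = (B + 1/2915)*(B + B) = (1/2915 + B)*(2*B) = 2*B*(1/2915 + B))
(64673 + 282646)*(g(D(-7, 5)) + 254487) = (64673 + 282646)*(2*(-5 - 1*5)*(1 + 2915*(-5 - 1*5))/2915 + 254487) = 347319*(2*(-5 - 5)*(1 + 2915*(-5 - 5))/2915 + 254487) = 347319*((2/2915)*(-10)*(1 + 2915*(-10)) + 254487) = 347319*((2/2915)*(-10)*(1 - 29150) + 254487) = 347319*((2/2915)*(-10)*(-29149) + 254487) = 347319*(116596/583 + 254487) = 347319*(148482517/583) = 51570799321923/583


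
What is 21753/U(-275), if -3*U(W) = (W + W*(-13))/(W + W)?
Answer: 21753/2 ≈ 10877.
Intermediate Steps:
U(W) = 2 (U(W) = -(W + W*(-13))/(3*(W + W)) = -(W - 13*W)/(3*(2*W)) = -(-12*W)*1/(2*W)/3 = -⅓*(-6) = 2)
21753/U(-275) = 21753/2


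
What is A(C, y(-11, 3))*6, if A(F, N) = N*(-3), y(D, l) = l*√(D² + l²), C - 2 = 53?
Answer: -54*√130 ≈ -615.69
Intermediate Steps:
C = 55 (C = 2 + 53 = 55)
A(F, N) = -3*N
A(C, y(-11, 3))*6 = -9*√((-11)² + 3²)*6 = -9*√(121 + 9)*6 = -9*√130*6 = -54*√130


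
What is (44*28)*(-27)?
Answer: -33264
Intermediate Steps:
(44*28)*(-27) = 1232*(-27) = -33264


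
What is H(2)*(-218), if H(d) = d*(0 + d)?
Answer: -872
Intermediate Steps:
H(d) = d² (H(d) = d*d = d²)
H(2)*(-218) = 2²*(-218) = 4*(-218) = -872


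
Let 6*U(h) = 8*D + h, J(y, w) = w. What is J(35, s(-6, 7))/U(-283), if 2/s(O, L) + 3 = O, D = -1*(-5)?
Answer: 4/729 ≈ 0.0054870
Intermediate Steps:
D = 5
s(O, L) = 2/(-3 + O)
U(h) = 20/3 + h/6 (U(h) = (8*5 + h)/6 = (40 + h)/6 = 20/3 + h/6)
J(35, s(-6, 7))/U(-283) = (2/(-3 - 6))/(20/3 + (⅙)*(-283)) = (2/(-9))/(20/3 - 283/6) = (2*(-⅑))/(-81/2) = -2/9*(-2/81) = 4/729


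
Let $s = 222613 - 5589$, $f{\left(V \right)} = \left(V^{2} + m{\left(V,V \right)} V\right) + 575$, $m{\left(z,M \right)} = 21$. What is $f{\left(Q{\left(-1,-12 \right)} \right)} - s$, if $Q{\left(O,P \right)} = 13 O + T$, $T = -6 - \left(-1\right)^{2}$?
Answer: $-216469$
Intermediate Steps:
$T = -7$ ($T = -6 - 1 = -7$)
$Q{\left(O,P \right)} = -7 + 13 O$ ($Q{\left(O,P \right)} = 13 O - 7 = -7 + 13 O$)
$f{\left(V \right)} = 575 + V^{2} + 21 V$ ($f{\left(V \right)} = \left(V^{2} + 21 V\right) + 575 = 575 + V^{2} + 21 V$)
$s = 217024$
$f{\left(Q{\left(-1,-12 \right)} \right)} - s = \left(575 + \left(-7 + 13 \left(-1\right)\right)^{2} + 21 \left(-7 + 13 \left(-1\right)\right)\right) - 217024 = \left(575 + \left(-7 - 13\right)^{2} + 21 \left(-7 - 13\right)\right) - 217024 = \left(575 + \left(-20\right)^{2} + 21 \left(-20\right)\right) - 217024 = \left(575 + 400 - 420\right) - 217024 = 555 - 217024 = -216469$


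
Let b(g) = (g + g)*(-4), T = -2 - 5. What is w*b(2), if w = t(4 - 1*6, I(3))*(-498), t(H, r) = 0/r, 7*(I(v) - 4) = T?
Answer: 0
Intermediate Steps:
T = -7
I(v) = 3 (I(v) = 4 + (⅐)*(-7) = 4 - 1 = 3)
t(H, r) = 0
b(g) = -8*g (b(g) = (2*g)*(-4) = -8*g)
w = 0 (w = 0*(-498) = 0)
w*b(2) = 0*(-8*2) = 0*(-16) = 0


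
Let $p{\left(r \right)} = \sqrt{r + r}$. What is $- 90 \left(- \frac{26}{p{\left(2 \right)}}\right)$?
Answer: $1170$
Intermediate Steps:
$p{\left(r \right)} = \sqrt{2} \sqrt{r}$ ($p{\left(r \right)} = \sqrt{2 r} = \sqrt{2} \sqrt{r}$)
$- 90 \left(- \frac{26}{p{\left(2 \right)}}\right) = - 90 \left(- \frac{26}{\sqrt{2} \sqrt{2}}\right) = - 90 \left(- \frac{26}{2}\right) = - 90 \left(\left(-26\right) \frac{1}{2}\right) = \left(-90\right) \left(-13\right) = 1170$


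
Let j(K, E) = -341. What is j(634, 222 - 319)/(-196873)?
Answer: 341/196873 ≈ 0.0017321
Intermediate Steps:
j(634, 222 - 319)/(-196873) = -341/(-196873) = -341*(-1/196873) = 341/196873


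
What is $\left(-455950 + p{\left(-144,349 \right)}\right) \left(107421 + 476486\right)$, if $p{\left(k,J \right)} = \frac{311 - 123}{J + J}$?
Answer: $- \frac{92915051543592}{349} \approx -2.6623 \cdot 10^{11}$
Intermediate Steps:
$p{\left(k,J \right)} = \frac{94}{J}$ ($p{\left(k,J \right)} = \frac{188}{2 J} = 188 \frac{1}{2 J} = \frac{94}{J}$)
$\left(-455950 + p{\left(-144,349 \right)}\right) \left(107421 + 476486\right) = \left(-455950 + \frac{94}{349}\right) \left(107421 + 476486\right) = \left(-455950 + 94 \cdot \frac{1}{349}\right) 583907 = \left(-455950 + \frac{94}{349}\right) 583907 = \left(- \frac{159126456}{349}\right) 583907 = - \frac{92915051543592}{349}$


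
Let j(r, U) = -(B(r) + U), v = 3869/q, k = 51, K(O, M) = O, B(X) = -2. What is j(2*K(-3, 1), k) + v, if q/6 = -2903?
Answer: -857351/17418 ≈ -49.222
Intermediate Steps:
q = -17418 (q = 6*(-2903) = -17418)
v = -3869/17418 (v = 3869/(-17418) = 3869*(-1/17418) = -3869/17418 ≈ -0.22213)
j(r, U) = 2 - U (j(r, U) = -(-2 + U) = 2 - U)
j(2*K(-3, 1), k) + v = (2 - 1*51) - 3869/17418 = (2 - 51) - 3869/17418 = -49 - 3869/17418 = -857351/17418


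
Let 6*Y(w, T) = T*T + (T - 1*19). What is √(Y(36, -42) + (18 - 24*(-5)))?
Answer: √15186/6 ≈ 20.539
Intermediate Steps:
Y(w, T) = -19/6 + T/6 + T²/6 (Y(w, T) = (T*T + (T - 1*19))/6 = (T² + (T - 19))/6 = (T² + (-19 + T))/6 = (-19 + T + T²)/6 = -19/6 + T/6 + T²/6)
√(Y(36, -42) + (18 - 24*(-5))) = √((-19/6 + (⅙)*(-42) + (⅙)*(-42)²) + (18 - 24*(-5))) = √((-19/6 - 7 + (⅙)*1764) + (18 + 120)) = √((-19/6 - 7 + 294) + 138) = √(1703/6 + 138) = √(2531/6) = √15186/6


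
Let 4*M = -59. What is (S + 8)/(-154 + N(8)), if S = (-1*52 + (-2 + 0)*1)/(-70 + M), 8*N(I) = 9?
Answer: -7808/138199 ≈ -0.056498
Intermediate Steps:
M = -59/4 (M = (1/4)*(-59) = -59/4 ≈ -14.750)
N(I) = 9/8 (N(I) = (1/8)*9 = 9/8)
S = 72/113 (S = (-1*52 + (-2 + 0)*1)/(-70 - 59/4) = (-52 - 2*1)/(-339/4) = (-52 - 2)*(-4/339) = -54*(-4/339) = 72/113 ≈ 0.63717)
(S + 8)/(-154 + N(8)) = (72/113 + 8)/(-154 + 9/8) = 976/(113*(-1223/8)) = (976/113)*(-8/1223) = -7808/138199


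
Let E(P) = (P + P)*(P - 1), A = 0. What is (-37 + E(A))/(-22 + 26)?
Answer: -37/4 ≈ -9.2500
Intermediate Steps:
E(P) = 2*P*(-1 + P) (E(P) = (2*P)*(-1 + P) = 2*P*(-1 + P))
(-37 + E(A))/(-22 + 26) = (-37 + 2*0*(-1 + 0))/(-22 + 26) = (-37 + 2*0*(-1))/4 = (-37 + 0)/4 = (¼)*(-37) = -37/4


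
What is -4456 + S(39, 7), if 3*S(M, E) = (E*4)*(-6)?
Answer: -4512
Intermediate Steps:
S(M, E) = -8*E (S(M, E) = ((E*4)*(-6))/3 = ((4*E)*(-6))/3 = (-24*E)/3 = -8*E)
-4456 + S(39, 7) = -4456 - 8*7 = -4456 - 56 = -4512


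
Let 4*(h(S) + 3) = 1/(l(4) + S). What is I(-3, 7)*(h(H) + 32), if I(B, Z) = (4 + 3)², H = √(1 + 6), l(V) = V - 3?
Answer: 34055/24 + 49*√7/24 ≈ 1424.4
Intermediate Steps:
l(V) = -3 + V
H = √7 ≈ 2.6458
I(B, Z) = 49 (I(B, Z) = 7² = 49)
h(S) = -3 + 1/(4*(1 + S)) (h(S) = -3 + 1/(4*((-3 + 4) + S)) = -3 + 1/(4*(1 + S)))
I(-3, 7)*(h(H) + 32) = 49*((-11 - 12*√7)/(4*(1 + √7)) + 32) = 49*(32 + (-11 - 12*√7)/(4*(1 + √7))) = 1568 + 49*(-11 - 12*√7)/(4*(1 + √7))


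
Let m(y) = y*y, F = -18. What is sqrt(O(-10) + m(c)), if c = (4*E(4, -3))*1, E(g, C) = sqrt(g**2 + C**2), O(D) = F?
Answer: sqrt(382) ≈ 19.545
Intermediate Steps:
O(D) = -18
E(g, C) = sqrt(C**2 + g**2)
c = 20 (c = (4*sqrt((-3)**2 + 4**2))*1 = (4*sqrt(9 + 16))*1 = (4*sqrt(25))*1 = (4*5)*1 = 20*1 = 20)
m(y) = y**2
sqrt(O(-10) + m(c)) = sqrt(-18 + 20**2) = sqrt(-18 + 400) = sqrt(382)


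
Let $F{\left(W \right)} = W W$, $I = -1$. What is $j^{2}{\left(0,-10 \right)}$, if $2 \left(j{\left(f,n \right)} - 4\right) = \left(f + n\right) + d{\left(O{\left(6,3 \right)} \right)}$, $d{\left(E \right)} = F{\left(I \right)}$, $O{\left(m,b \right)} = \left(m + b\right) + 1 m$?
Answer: $\frac{1}{4} \approx 0.25$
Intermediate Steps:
$O{\left(m,b \right)} = b + 2 m$ ($O{\left(m,b \right)} = \left(b + m\right) + m = b + 2 m$)
$F{\left(W \right)} = W^{2}$
$d{\left(E \right)} = 1$ ($d{\left(E \right)} = \left(-1\right)^{2} = 1$)
$j{\left(f,n \right)} = \frac{9}{2} + \frac{f}{2} + \frac{n}{2}$ ($j{\left(f,n \right)} = 4 + \frac{\left(f + n\right) + 1}{2} = 4 + \frac{1 + f + n}{2} = 4 + \left(\frac{1}{2} + \frac{f}{2} + \frac{n}{2}\right) = \frac{9}{2} + \frac{f}{2} + \frac{n}{2}$)
$j^{2}{\left(0,-10 \right)} = \left(\frac{9}{2} + \frac{1}{2} \cdot 0 + \frac{1}{2} \left(-10\right)\right)^{2} = \left(\frac{9}{2} + 0 - 5\right)^{2} = \left(- \frac{1}{2}\right)^{2} = \frac{1}{4}$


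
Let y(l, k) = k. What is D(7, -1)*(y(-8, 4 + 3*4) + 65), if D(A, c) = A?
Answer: 567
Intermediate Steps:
D(7, -1)*(y(-8, 4 + 3*4) + 65) = 7*((4 + 3*4) + 65) = 7*((4 + 12) + 65) = 7*(16 + 65) = 7*81 = 567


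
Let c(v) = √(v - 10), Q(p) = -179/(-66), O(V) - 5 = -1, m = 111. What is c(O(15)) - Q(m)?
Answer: -179/66 + I*√6 ≈ -2.7121 + 2.4495*I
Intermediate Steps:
O(V) = 4 (O(V) = 5 - 1 = 4)
Q(p) = 179/66 (Q(p) = -179*(-1/66) = 179/66)
c(v) = √(-10 + v)
c(O(15)) - Q(m) = √(-10 + 4) - 1*179/66 = √(-6) - 179/66 = I*√6 - 179/66 = -179/66 + I*√6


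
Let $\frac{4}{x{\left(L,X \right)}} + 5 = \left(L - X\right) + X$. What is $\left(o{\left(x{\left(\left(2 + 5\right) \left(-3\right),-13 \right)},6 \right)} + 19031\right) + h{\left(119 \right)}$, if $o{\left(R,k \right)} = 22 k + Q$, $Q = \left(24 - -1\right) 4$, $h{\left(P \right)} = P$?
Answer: $19382$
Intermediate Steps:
$Q = 100$ ($Q = \left(24 + 1\right) 4 = 25 \cdot 4 = 100$)
$x{\left(L,X \right)} = \frac{4}{-5 + L}$ ($x{\left(L,X \right)} = \frac{4}{-5 + \left(\left(L - X\right) + X\right)} = \frac{4}{-5 + L}$)
$o{\left(R,k \right)} = 100 + 22 k$ ($o{\left(R,k \right)} = 22 k + 100 = 100 + 22 k$)
$\left(o{\left(x{\left(\left(2 + 5\right) \left(-3\right),-13 \right)},6 \right)} + 19031\right) + h{\left(119 \right)} = \left(\left(100 + 22 \cdot 6\right) + 19031\right) + 119 = \left(\left(100 + 132\right) + 19031\right) + 119 = \left(232 + 19031\right) + 119 = 19263 + 119 = 19382$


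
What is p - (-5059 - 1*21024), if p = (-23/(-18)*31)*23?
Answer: 485893/18 ≈ 26994.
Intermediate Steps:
p = 16399/18 (p = (-23*(-1/18)*31)*23 = ((23/18)*31)*23 = (713/18)*23 = 16399/18 ≈ 911.06)
p - (-5059 - 1*21024) = 16399/18 - (-5059 - 1*21024) = 16399/18 - (-5059 - 21024) = 16399/18 - 1*(-26083) = 16399/18 + 26083 = 485893/18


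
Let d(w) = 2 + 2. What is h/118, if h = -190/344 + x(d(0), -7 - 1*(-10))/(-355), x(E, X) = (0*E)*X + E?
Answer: -34413/7205080 ≈ -0.0047762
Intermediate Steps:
d(w) = 4
x(E, X) = E (x(E, X) = 0*X + E = 0 + E = E)
h = -34413/61060 (h = -190/344 + 4/(-355) = -190*1/344 + 4*(-1/355) = -95/172 - 4/355 = -34413/61060 ≈ -0.56359)
h/118 = -34413/61060/118 = -34413/61060*1/118 = -34413/7205080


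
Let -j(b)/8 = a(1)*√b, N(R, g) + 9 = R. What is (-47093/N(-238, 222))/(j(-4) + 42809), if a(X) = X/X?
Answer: 155077249/34819604003 + 753488*I/452654852039 ≈ 0.0044537 + 1.6646e-6*I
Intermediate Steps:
a(X) = 1
N(R, g) = -9 + R
j(b) = -8*√b
(-47093/N(-238, 222))/(j(-4) + 42809) = (-47093/(-9 - 238))/(-16*I + 42809) = (-47093/(-247))/(-16*I + 42809) = (-47093*(-1/247))/(-16*I + 42809) = 47093/(247*(42809 - 16*I)) = 47093*((42809 + 16*I)/1832610737)/247 = 47093*(42809 + 16*I)/452654852039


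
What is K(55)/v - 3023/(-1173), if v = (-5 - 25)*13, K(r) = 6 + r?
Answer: 369139/152490 ≈ 2.4207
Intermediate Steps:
v = -390 (v = -30*13 = -390)
K(55)/v - 3023/(-1173) = (6 + 55)/(-390) - 3023/(-1173) = 61*(-1/390) - 3023*(-1/1173) = -61/390 + 3023/1173 = 369139/152490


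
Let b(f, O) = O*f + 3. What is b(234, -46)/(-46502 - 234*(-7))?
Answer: 10761/44864 ≈ 0.23986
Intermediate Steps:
b(f, O) = 3 + O*f
b(234, -46)/(-46502 - 234*(-7)) = (3 - 46*234)/(-46502 - 234*(-7)) = (3 - 10764)/(-46502 - 1*(-1638)) = -10761/(-46502 + 1638) = -10761/(-44864) = -10761*(-1/44864) = 10761/44864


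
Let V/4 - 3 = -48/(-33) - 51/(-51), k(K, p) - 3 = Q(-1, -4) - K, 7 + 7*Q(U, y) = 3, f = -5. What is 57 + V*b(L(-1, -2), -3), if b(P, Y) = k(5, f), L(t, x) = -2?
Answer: 69/77 ≈ 0.89610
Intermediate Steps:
Q(U, y) = -4/7 (Q(U, y) = -1 + (⅐)*3 = -1 + 3/7 = -4/7)
k(K, p) = 17/7 - K (k(K, p) = 3 + (-4/7 - K) = 17/7 - K)
b(P, Y) = -18/7 (b(P, Y) = 17/7 - 1*5 = 17/7 - 5 = -18/7)
V = 240/11 (V = 12 + 4*(-48/(-33) - 51/(-51)) = 12 + 4*(-48*(-1/33) - 51*(-1/51)) = 12 + 4*(16/11 + 1) = 12 + 4*(27/11) = 12 + 108/11 = 240/11 ≈ 21.818)
57 + V*b(L(-1, -2), -3) = 57 + (240/11)*(-18/7) = 57 - 4320/77 = 69/77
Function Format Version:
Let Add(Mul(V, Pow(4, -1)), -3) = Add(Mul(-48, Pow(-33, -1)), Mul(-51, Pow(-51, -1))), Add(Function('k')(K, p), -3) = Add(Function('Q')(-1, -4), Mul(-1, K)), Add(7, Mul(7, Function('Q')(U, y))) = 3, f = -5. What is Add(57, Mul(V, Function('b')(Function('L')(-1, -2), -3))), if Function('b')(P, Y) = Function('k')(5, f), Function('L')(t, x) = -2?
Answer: Rational(69, 77) ≈ 0.89610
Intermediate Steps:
Function('Q')(U, y) = Rational(-4, 7) (Function('Q')(U, y) = Add(-1, Mul(Rational(1, 7), 3)) = Add(-1, Rational(3, 7)) = Rational(-4, 7))
Function('k')(K, p) = Add(Rational(17, 7), Mul(-1, K)) (Function('k')(K, p) = Add(3, Add(Rational(-4, 7), Mul(-1, K))) = Add(Rational(17, 7), Mul(-1, K)))
Function('b')(P, Y) = Rational(-18, 7) (Function('b')(P, Y) = Add(Rational(17, 7), Mul(-1, 5)) = Add(Rational(17, 7), -5) = Rational(-18, 7))
V = Rational(240, 11) (V = Add(12, Mul(4, Add(Mul(-48, Pow(-33, -1)), Mul(-51, Pow(-51, -1))))) = Add(12, Mul(4, Add(Mul(-48, Rational(-1, 33)), Mul(-51, Rational(-1, 51))))) = Add(12, Mul(4, Add(Rational(16, 11), 1))) = Add(12, Mul(4, Rational(27, 11))) = Add(12, Rational(108, 11)) = Rational(240, 11) ≈ 21.818)
Add(57, Mul(V, Function('b')(Function('L')(-1, -2), -3))) = Add(57, Mul(Rational(240, 11), Rational(-18, 7))) = Add(57, Rational(-4320, 77)) = Rational(69, 77)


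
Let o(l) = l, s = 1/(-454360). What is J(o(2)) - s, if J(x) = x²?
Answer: 1817441/454360 ≈ 4.0000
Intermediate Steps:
s = -1/454360 ≈ -2.2009e-6
J(o(2)) - s = 2² - 1*(-1/454360) = 4 + 1/454360 = 1817441/454360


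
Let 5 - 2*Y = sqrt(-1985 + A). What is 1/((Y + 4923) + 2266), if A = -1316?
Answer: 14383/103436995 + I*sqrt(3301)/103436995 ≈ 0.00013905 + 5.5545e-7*I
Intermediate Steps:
Y = 5/2 - I*sqrt(3301)/2 (Y = 5/2 - sqrt(-1985 - 1316)/2 = 5/2 - I*sqrt(3301)/2 ≈ 2.5 - 28.727*I)
1/((Y + 4923) + 2266) = 1/(((5/2 - I*sqrt(3301)/2) + 4923) + 2266) = 1/((9851/2 - I*sqrt(3301)/2) + 2266) = 1/(14383/2 - I*sqrt(3301)/2)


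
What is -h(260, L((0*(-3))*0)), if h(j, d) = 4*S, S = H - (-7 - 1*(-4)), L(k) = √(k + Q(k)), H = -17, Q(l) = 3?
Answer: 56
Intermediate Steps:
L(k) = √(3 + k) (L(k) = √(k + 3) = √(3 + k))
S = -14 (S = -17 - (-7 - 1*(-4)) = -17 - (-7 + 4) = -17 - 1*(-3) = -17 + 3 = -14)
h(j, d) = -56 (h(j, d) = 4*(-14) = -56)
-h(260, L((0*(-3))*0)) = -1*(-56) = 56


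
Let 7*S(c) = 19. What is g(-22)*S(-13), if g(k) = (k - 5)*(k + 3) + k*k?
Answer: 18943/7 ≈ 2706.1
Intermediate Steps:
S(c) = 19/7 (S(c) = (⅐)*19 = 19/7)
g(k) = k² + (-5 + k)*(3 + k) (g(k) = (-5 + k)*(3 + k) + k² = k² + (-5 + k)*(3 + k))
g(-22)*S(-13) = (-15 - 2*(-22) + 2*(-22)²)*(19/7) = (-15 + 44 + 2*484)*(19/7) = (-15 + 44 + 968)*(19/7) = 997*(19/7) = 18943/7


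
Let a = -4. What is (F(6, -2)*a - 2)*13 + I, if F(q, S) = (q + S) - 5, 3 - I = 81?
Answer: -52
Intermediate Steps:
I = -78 (I = 3 - 1*81 = 3 - 81 = -78)
F(q, S) = -5 + S + q (F(q, S) = (S + q) - 5 = -5 + S + q)
(F(6, -2)*a - 2)*13 + I = ((-5 - 2 + 6)*(-4) - 2)*13 - 78 = (-1*(-4) - 2)*13 - 78 = (4 - 2)*13 - 78 = 2*13 - 78 = 26 - 78 = -52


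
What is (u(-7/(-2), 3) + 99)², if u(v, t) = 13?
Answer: 12544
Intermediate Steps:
(u(-7/(-2), 3) + 99)² = (13 + 99)² = 112² = 12544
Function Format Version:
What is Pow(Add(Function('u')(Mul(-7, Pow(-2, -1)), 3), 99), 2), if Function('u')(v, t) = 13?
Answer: 12544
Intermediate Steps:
Pow(Add(Function('u')(Mul(-7, Pow(-2, -1)), 3), 99), 2) = Pow(Add(13, 99), 2) = Pow(112, 2) = 12544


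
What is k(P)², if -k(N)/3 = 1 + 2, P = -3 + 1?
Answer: 81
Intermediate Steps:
P = -2
k(N) = -9 (k(N) = -3*(1 + 2) = -3*3 = -9)
k(P)² = (-9)² = 81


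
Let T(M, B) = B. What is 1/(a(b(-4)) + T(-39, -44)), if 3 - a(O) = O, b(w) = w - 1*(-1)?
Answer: -1/38 ≈ -0.026316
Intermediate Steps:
b(w) = 1 + w (b(w) = w + 1 = 1 + w)
a(O) = 3 - O
1/(a(b(-4)) + T(-39, -44)) = 1/((3 - (1 - 4)) - 44) = 1/((3 - 1*(-3)) - 44) = 1/((3 + 3) - 44) = 1/(6 - 44) = 1/(-38) = -1/38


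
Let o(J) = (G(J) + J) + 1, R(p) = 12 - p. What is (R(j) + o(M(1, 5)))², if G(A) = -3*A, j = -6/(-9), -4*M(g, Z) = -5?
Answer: 3481/36 ≈ 96.694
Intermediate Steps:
M(g, Z) = 5/4 (M(g, Z) = -¼*(-5) = 5/4)
j = ⅔ (j = -6*(-⅑) = ⅔ ≈ 0.66667)
o(J) = 1 - 2*J (o(J) = (-3*J + J) + 1 = -2*J + 1 = 1 - 2*J)
(R(j) + o(M(1, 5)))² = ((12 - 1*⅔) + (1 - 2*5/4))² = ((12 - ⅔) + (1 - 5/2))² = (34/3 - 3/2)² = (59/6)² = 3481/36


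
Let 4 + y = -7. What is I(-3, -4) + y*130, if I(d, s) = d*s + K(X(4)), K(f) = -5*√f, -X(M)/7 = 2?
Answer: -1418 - 5*I*√14 ≈ -1418.0 - 18.708*I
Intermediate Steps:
y = -11 (y = -4 - 7 = -11)
X(M) = -14 (X(M) = -7*2 = -14)
I(d, s) = d*s - 5*I*√14
I(-3, -4) + y*130 = (-3*(-4) - 5*I*√14) - 11*130 = (12 - 5*I*√14) - 1430 = -1418 - 5*I*√14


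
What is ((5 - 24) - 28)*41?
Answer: -1927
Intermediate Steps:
((5 - 24) - 28)*41 = (-19 - 28)*41 = -47*41 = -1927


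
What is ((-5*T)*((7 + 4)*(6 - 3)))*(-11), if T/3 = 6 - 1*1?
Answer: 27225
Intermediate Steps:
T = 15 (T = 3*(6 - 1*1) = 3*(6 - 1) = 3*5 = 15)
((-5*T)*((7 + 4)*(6 - 3)))*(-11) = ((-5*15)*((7 + 4)*(6 - 3)))*(-11) = -825*3*(-11) = -75*33*(-11) = -2475*(-11) = 27225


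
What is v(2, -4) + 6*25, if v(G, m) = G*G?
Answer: 154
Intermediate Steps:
v(G, m) = G²
v(2, -4) + 6*25 = 2² + 6*25 = 4 + 150 = 154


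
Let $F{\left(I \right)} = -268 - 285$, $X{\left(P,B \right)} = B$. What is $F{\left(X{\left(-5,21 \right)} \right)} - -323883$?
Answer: $323330$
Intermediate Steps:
$F{\left(I \right)} = -553$
$F{\left(X{\left(-5,21 \right)} \right)} - -323883 = -553 - -323883 = -553 + 323883 = 323330$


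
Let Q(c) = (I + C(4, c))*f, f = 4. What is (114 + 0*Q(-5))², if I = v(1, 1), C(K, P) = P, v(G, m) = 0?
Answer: 12996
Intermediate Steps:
I = 0
Q(c) = 4*c (Q(c) = (0 + c)*4 = c*4 = 4*c)
(114 + 0*Q(-5))² = (114 + 0*(4*(-5)))² = (114 + 0*(-20))² = (114 + 0)² = 114² = 12996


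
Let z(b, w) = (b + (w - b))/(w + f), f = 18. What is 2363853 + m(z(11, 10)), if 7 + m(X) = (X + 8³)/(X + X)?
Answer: 23645633/10 ≈ 2.3646e+6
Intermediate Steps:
z(b, w) = w/(18 + w) (z(b, w) = (b + (w - b))/(w + 18) = w/(18 + w))
m(X) = -7 + (512 + X)/(2*X) (m(X) = -7 + (X + 8³)/(X + X) = -7 + (X + 512)/((2*X)) = -7 + (1/(2*X))*(512 + X) = -7 + (512 + X)/(2*X))
2363853 + m(z(11, 10)) = 2363853 + (-13/2 + 256/((10/(18 + 10)))) = 2363853 + (-13/2 + 256/((10/28))) = 2363853 + (-13/2 + 256/((10*(1/28)))) = 2363853 + (-13/2 + 256/(5/14)) = 2363853 + (-13/2 + 256*(14/5)) = 2363853 + (-13/2 + 3584/5) = 2363853 + 7103/10 = 23645633/10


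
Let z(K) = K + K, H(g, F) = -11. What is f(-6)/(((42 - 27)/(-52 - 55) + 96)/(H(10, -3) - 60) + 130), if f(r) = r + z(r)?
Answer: -136746/977353 ≈ -0.13991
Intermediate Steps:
z(K) = 2*K
f(r) = 3*r (f(r) = r + 2*r = 3*r)
f(-6)/(((42 - 27)/(-52 - 55) + 96)/(H(10, -3) - 60) + 130) = (3*(-6))/(((42 - 27)/(-52 - 55) + 96)/(-11 - 60) + 130) = -18/((15/(-107) + 96)/(-71) + 130) = -18/((15*(-1/107) + 96)*(-1/71) + 130) = -18/((-15/107 + 96)*(-1/71) + 130) = -18/((10257/107)*(-1/71) + 130) = -18/(-10257/7597 + 130) = -18/977353/7597 = -18*7597/977353 = -136746/977353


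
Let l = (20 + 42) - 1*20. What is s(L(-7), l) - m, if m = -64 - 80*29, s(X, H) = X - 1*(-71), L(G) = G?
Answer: 2448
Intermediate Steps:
l = 42 (l = 62 - 20 = 42)
s(X, H) = 71 + X (s(X, H) = X + 71 = 71 + X)
m = -2384 (m = -64 - 2320 = -2384)
s(L(-7), l) - m = (71 - 7) - 1*(-2384) = 64 + 2384 = 2448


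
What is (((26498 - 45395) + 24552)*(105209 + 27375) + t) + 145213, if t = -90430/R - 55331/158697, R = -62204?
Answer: 3701390165040908995/4935794094 ≈ 7.4991e+8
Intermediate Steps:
t = 5454580093/4935794094 (t = -90430/(-62204) - 55331/158697 = -90430*(-1/62204) - 55331*1/158697 = 45215/31102 - 55331/158697 = 5454580093/4935794094 ≈ 1.1051)
(((26498 - 45395) + 24552)*(105209 + 27375) + t) + 145213 = (((26498 - 45395) + 24552)*(105209 + 27375) + 5454580093/4935794094) + 145213 = ((-18897 + 24552)*132584 + 5454580093/4935794094) + 145213 = (5655*132584 + 5454580093/4935794094) + 145213 = (749762520 + 5454580093/4935794094) + 145213 = 3700673423573136973/4935794094 + 145213 = 3701390165040908995/4935794094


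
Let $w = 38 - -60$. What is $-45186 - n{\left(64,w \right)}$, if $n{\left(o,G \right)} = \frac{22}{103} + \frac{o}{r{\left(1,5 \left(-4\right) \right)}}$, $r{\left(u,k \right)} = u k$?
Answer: $- \frac{23269252}{515} \approx -45183.0$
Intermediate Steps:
$w = 98$ ($w = 38 + 60 = 98$)
$r{\left(u,k \right)} = k u$
$n{\left(o,G \right)} = \frac{22}{103} - \frac{o}{20}$ ($n{\left(o,G \right)} = \frac{22}{103} + \frac{o}{5 \left(-4\right) 1} = 22 \cdot \frac{1}{103} + \frac{o}{\left(-20\right) 1} = \frac{22}{103} + \frac{o}{-20} = \frac{22}{103} + o \left(- \frac{1}{20}\right) = \frac{22}{103} - \frac{o}{20}$)
$-45186 - n{\left(64,w \right)} = -45186 - \left(\frac{22}{103} - \frac{16}{5}\right) = -45186 - - \frac{1538}{515} = -45186 + \frac{1538}{515} = - \frac{23269252}{515}$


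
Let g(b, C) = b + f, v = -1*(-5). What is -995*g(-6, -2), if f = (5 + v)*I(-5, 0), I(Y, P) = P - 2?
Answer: 25870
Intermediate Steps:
I(Y, P) = -2 + P
v = 5
f = -20 (f = (5 + 5)*(-2 + 0) = 10*(-2) = -20)
g(b, C) = -20 + b (g(b, C) = b - 20 = -20 + b)
-995*g(-6, -2) = -995*(-20 - 6) = -995*(-26) = 25870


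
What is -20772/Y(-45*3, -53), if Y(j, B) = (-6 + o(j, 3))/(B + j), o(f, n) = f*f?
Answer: 1301712/6073 ≈ 214.34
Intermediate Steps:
o(f, n) = f²
Y(j, B) = (-6 + j²)/(B + j)
-20772/Y(-45*3, -53) = -20772*(-53 - 45*3)/(-6 + (-45*3)²) = -20772*(-53 - 135)/(-6 + (-135)²) = -20772*(-188/(-6 + 18225)) = -20772/((-1/188*18219)) = -20772/(-18219/188) = -20772*(-188/18219) = 1301712/6073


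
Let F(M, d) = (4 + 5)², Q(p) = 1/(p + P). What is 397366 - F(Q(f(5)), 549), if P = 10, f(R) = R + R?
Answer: 397285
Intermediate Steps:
f(R) = 2*R
Q(p) = 1/(10 + p) (Q(p) = 1/(p + 10) = 1/(10 + p))
F(M, d) = 81 (F(M, d) = 9² = 81)
397366 - F(Q(f(5)), 549) = 397366 - 1*81 = 397366 - 81 = 397285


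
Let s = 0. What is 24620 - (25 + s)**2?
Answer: 23995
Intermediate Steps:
24620 - (25 + s)**2 = 24620 - (25 + 0)**2 = 24620 - 1*25**2 = 24620 - 1*625 = 24620 - 625 = 23995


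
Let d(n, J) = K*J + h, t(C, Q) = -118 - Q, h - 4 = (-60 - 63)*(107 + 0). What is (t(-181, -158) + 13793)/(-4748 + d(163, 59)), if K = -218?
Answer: -13833/30767 ≈ -0.44960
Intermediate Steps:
h = -13157 (h = 4 + (-60 - 63)*(107 + 0) = 4 - 123*107 = 4 - 13161 = -13157)
d(n, J) = -13157 - 218*J (d(n, J) = -218*J - 13157 = -13157 - 218*J)
(t(-181, -158) + 13793)/(-4748 + d(163, 59)) = ((-118 - 1*(-158)) + 13793)/(-4748 + (-13157 - 218*59)) = ((-118 + 158) + 13793)/(-4748 + (-13157 - 12862)) = (40 + 13793)/(-4748 - 26019) = 13833/(-30767) = 13833*(-1/30767) = -13833/30767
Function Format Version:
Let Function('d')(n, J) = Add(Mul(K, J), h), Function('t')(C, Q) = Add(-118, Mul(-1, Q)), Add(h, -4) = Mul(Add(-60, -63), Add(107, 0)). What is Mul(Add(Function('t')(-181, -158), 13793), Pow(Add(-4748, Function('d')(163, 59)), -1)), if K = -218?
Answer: Rational(-13833, 30767) ≈ -0.44960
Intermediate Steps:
h = -13157 (h = Add(4, Mul(Add(-60, -63), Add(107, 0))) = Add(4, Mul(-123, 107)) = Add(4, -13161) = -13157)
Function('d')(n, J) = Add(-13157, Mul(-218, J)) (Function('d')(n, J) = Add(Mul(-218, J), -13157) = Add(-13157, Mul(-218, J)))
Mul(Add(Function('t')(-181, -158), 13793), Pow(Add(-4748, Function('d')(163, 59)), -1)) = Mul(Add(Add(-118, Mul(-1, -158)), 13793), Pow(Add(-4748, Add(-13157, Mul(-218, 59))), -1)) = Mul(Add(Add(-118, 158), 13793), Pow(Add(-4748, Add(-13157, -12862)), -1)) = Mul(Add(40, 13793), Pow(Add(-4748, -26019), -1)) = Mul(13833, Pow(-30767, -1)) = Mul(13833, Rational(-1, 30767)) = Rational(-13833, 30767)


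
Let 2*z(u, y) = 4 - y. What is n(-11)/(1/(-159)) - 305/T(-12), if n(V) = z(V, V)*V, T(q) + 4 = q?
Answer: 210185/16 ≈ 13137.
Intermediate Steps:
z(u, y) = 2 - y/2 (z(u, y) = (4 - y)/2 = 2 - y/2)
T(q) = -4 + q
n(V) = V*(2 - V/2) (n(V) = (2 - V/2)*V = V*(2 - V/2))
n(-11)/(1/(-159)) - 305/T(-12) = ((½)*(-11)*(4 - 1*(-11)))/(1/(-159)) - 305/(-4 - 12) = ((½)*(-11)*(4 + 11))/(-1/159) - 305/(-16) = ((½)*(-11)*15)*(-159) - 305*(-1/16) = -165/2*(-159) + 305/16 = 26235/2 + 305/16 = 210185/16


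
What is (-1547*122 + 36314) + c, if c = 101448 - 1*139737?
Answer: -190709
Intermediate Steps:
c = -38289 (c = 101448 - 139737 = -38289)
(-1547*122 + 36314) + c = (-1547*122 + 36314) - 38289 = (-188734 + 36314) - 38289 = -152420 - 38289 = -190709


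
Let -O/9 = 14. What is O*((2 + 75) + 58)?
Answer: -17010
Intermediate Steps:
O = -126 (O = -9*14 = -126)
O*((2 + 75) + 58) = -126*((2 + 75) + 58) = -126*(77 + 58) = -126*135 = -17010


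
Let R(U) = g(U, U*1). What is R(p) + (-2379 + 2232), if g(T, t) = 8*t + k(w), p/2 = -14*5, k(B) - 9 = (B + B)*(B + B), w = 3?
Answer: -1222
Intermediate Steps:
k(B) = 9 + 4*B² (k(B) = 9 + (B + B)*(B + B) = 9 + (2*B)*(2*B) = 9 + 4*B²)
p = -140 (p = 2*(-14*5) = 2*(-70) = -140)
g(T, t) = 45 + 8*t (g(T, t) = 8*t + (9 + 4*3²) = 8*t + (9 + 4*9) = 8*t + (9 + 36) = 8*t + 45 = 45 + 8*t)
R(U) = 45 + 8*U (R(U) = 45 + 8*(U*1) = 45 + 8*U)
R(p) + (-2379 + 2232) = (45 + 8*(-140)) + (-2379 + 2232) = (45 - 1120) - 147 = -1075 - 147 = -1222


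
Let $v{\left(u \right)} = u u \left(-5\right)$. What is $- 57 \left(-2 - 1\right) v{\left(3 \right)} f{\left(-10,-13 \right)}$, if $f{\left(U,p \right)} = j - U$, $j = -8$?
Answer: $-15390$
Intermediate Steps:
$f{\left(U,p \right)} = -8 - U$
$v{\left(u \right)} = - 5 u^{2}$ ($v{\left(u \right)} = u \left(- 5 u\right) = - 5 u^{2}$)
$- 57 \left(-2 - 1\right) v{\left(3 \right)} f{\left(-10,-13 \right)} = - 57 \left(-2 - 1\right) \left(- 5 \cdot 3^{2}\right) \left(-8 - -10\right) = - 57 \left(- 3 \left(\left(-5\right) 9\right)\right) \left(-8 + 10\right) = - 57 \left(\left(-3\right) \left(-45\right)\right) 2 = \left(-57\right) 135 \cdot 2 = \left(-7695\right) 2 = -15390$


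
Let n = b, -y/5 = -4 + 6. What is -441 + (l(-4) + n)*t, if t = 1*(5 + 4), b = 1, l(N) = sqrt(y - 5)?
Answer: -432 + 9*I*sqrt(15) ≈ -432.0 + 34.857*I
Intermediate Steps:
y = -10 (y = -5*(-4 + 6) = -5*2 = -10)
l(N) = I*sqrt(15) (l(N) = sqrt(-10 - 5) = sqrt(-15) = I*sqrt(15))
n = 1
t = 9 (t = 1*9 = 9)
-441 + (l(-4) + n)*t = -441 + (I*sqrt(15) + 1)*9 = -441 + (1 + I*sqrt(15))*9 = -441 + (9 + 9*I*sqrt(15)) = -432 + 9*I*sqrt(15)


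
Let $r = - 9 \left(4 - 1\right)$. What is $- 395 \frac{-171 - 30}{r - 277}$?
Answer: $- \frac{79395}{304} \approx -261.17$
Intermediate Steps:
$r = -27$ ($r = \left(-9\right) 3 = -27$)
$- 395 \frac{-171 - 30}{r - 277} = - 395 \frac{-171 - 30}{-27 - 277} = - 395 \left(- \frac{201}{-304}\right) = - 395 \left(\left(-201\right) \left(- \frac{1}{304}\right)\right) = \left(-395\right) \frac{201}{304} = - \frac{79395}{304}$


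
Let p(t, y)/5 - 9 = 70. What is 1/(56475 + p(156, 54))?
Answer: 1/56870 ≈ 1.7584e-5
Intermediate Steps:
p(t, y) = 395 (p(t, y) = 45 + 5*70 = 45 + 350 = 395)
1/(56475 + p(156, 54)) = 1/(56475 + 395) = 1/56870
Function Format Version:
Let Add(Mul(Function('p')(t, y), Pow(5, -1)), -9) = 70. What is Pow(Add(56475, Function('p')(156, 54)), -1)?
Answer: Rational(1, 56870) ≈ 1.7584e-5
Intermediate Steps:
Function('p')(t, y) = 395 (Function('p')(t, y) = Add(45, Mul(5, 70)) = Add(45, 350) = 395)
Pow(Add(56475, Function('p')(156, 54)), -1) = Pow(Add(56475, 395), -1) = Pow(56870, -1) = Rational(1, 56870)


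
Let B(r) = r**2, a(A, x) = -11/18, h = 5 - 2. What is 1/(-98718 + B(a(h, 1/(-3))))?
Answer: -324/31984511 ≈ -1.0130e-5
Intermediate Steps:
h = 3
a(A, x) = -11/18 (a(A, x) = -11*1/18 = -11/18)
1/(-98718 + B(a(h, 1/(-3)))) = 1/(-98718 + (-11/18)**2) = 1/(-98718 + 121/324) = 1/(-31984511/324) = -324/31984511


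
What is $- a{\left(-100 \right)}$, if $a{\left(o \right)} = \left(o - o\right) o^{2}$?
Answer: $0$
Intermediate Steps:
$a{\left(o \right)} = 0$ ($a{\left(o \right)} = 0 o^{2} = 0$)
$- a{\left(-100 \right)} = \left(-1\right) 0 = 0$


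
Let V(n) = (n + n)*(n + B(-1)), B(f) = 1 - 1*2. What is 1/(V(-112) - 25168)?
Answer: 1/144 ≈ 0.0069444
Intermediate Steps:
B(f) = -1 (B(f) = 1 - 2 = -1)
V(n) = 2*n*(-1 + n) (V(n) = (n + n)*(n - 1) = (2*n)*(-1 + n) = 2*n*(-1 + n))
1/(V(-112) - 25168) = 1/(2*(-112)*(-1 - 112) - 25168) = 1/(2*(-112)*(-113) - 25168) = 1/(25312 - 25168) = 1/144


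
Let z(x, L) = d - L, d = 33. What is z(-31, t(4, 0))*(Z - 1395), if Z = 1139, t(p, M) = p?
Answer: -7424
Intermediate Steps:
z(x, L) = 33 - L
z(-31, t(4, 0))*(Z - 1395) = (33 - 1*4)*(1139 - 1395) = (33 - 4)*(-256) = 29*(-256) = -7424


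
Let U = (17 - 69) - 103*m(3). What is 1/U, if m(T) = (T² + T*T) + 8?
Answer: -1/2730 ≈ -0.00036630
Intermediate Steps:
m(T) = 8 + 2*T² (m(T) = (T² + T²) + 8 = 2*T² + 8 = 8 + 2*T²)
U = -2730 (U = (17 - 69) - 103*(8 + 2*3²) = -52 - 103*(8 + 2*9) = -52 - 103*(8 + 18) = -52 - 103*26 = -52 - 2678 = -2730)
1/U = 1/(-2730) = -1/2730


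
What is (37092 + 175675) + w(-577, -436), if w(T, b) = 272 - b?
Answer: 213475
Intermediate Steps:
(37092 + 175675) + w(-577, -436) = (37092 + 175675) + (272 - 1*(-436)) = 212767 + (272 + 436) = 212767 + 708 = 213475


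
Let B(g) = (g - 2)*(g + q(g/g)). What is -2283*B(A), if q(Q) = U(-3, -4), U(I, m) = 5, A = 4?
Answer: -41094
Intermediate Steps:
q(Q) = 5
B(g) = (-2 + g)*(5 + g) (B(g) = (g - 2)*(g + 5) = (-2 + g)*(5 + g))
-2283*B(A) = -2283*(-10 + 4**2 + 3*4) = -2283*(-10 + 16 + 12) = -2283*18 = -41094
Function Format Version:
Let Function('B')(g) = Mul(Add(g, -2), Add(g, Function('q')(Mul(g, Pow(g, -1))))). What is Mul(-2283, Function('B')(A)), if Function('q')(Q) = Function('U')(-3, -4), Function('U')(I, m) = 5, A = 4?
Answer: -41094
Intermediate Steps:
Function('q')(Q) = 5
Function('B')(g) = Mul(Add(-2, g), Add(5, g)) (Function('B')(g) = Mul(Add(g, -2), Add(g, 5)) = Mul(Add(-2, g), Add(5, g)))
Mul(-2283, Function('B')(A)) = Mul(-2283, Add(-10, Pow(4, 2), Mul(3, 4))) = Mul(-2283, Add(-10, 16, 12)) = Mul(-2283, 18) = -41094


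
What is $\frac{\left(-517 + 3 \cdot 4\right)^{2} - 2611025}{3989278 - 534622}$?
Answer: $- \frac{3875}{5682} \approx -0.68198$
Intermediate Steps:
$\frac{\left(-517 + 3 \cdot 4\right)^{2} - 2611025}{3989278 - 534622} = \frac{\left(-517 + 12\right)^{2} - 2611025}{3454656} = \left(\left(-505\right)^{2} - 2611025\right) \frac{1}{3454656} = \left(255025 - 2611025\right) \frac{1}{3454656} = \left(-2356000\right) \frac{1}{3454656} = - \frac{3875}{5682}$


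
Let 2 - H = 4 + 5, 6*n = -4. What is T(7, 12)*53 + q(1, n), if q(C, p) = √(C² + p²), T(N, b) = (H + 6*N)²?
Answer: 64925 + √13/3 ≈ 64926.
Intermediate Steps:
n = -⅔ (n = (⅙)*(-4) = -⅔ ≈ -0.66667)
H = -7 (H = 2 - (4 + 5) = 2 - 1*9 = 2 - 9 = -7)
T(N, b) = (-7 + 6*N)²
T(7, 12)*53 + q(1, n) = (-7 + 6*7)²*53 + √(1² + (-⅔)²) = (-7 + 42)²*53 + √(1 + 4/9) = 35²*53 + √(13/9) = 1225*53 + √13/3 = 64925 + √13/3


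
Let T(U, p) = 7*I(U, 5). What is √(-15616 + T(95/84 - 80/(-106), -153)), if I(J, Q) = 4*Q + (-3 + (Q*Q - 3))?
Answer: I*√15343 ≈ 123.87*I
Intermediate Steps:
I(J, Q) = -6 + Q² + 4*Q (I(J, Q) = 4*Q + (-3 + (Q² - 3)) = 4*Q + (-3 + (-3 + Q²)) = 4*Q + (-6 + Q²) = -6 + Q² + 4*Q)
T(U, p) = 273 (T(U, p) = 7*(-6 + 5² + 4*5) = 7*(-6 + 25 + 20) = 7*39 = 273)
√(-15616 + T(95/84 - 80/(-106), -153)) = √(-15616 + 273) = √(-15343) = I*√15343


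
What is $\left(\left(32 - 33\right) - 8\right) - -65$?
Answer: $56$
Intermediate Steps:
$\left(\left(32 - 33\right) - 8\right) - -65 = \left(-1 - 8\right) + 65 = -9 + 65 = 56$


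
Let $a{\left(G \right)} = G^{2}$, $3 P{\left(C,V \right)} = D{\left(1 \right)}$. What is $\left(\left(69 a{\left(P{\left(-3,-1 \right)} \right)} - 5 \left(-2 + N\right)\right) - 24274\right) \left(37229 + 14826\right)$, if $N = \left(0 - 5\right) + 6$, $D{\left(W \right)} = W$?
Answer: $- \frac{3788771120}{3} \approx -1.2629 \cdot 10^{9}$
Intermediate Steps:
$N = 1$ ($N = -5 + 6 = 1$)
$P{\left(C,V \right)} = \frac{1}{3}$ ($P{\left(C,V \right)} = \frac{1}{3} \cdot 1 = \frac{1}{3}$)
$\left(\left(69 a{\left(P{\left(-3,-1 \right)} \right)} - 5 \left(-2 + N\right)\right) - 24274\right) \left(37229 + 14826\right) = \left(\left(\frac{69}{9} - 5 \left(-2 + 1\right)\right) - 24274\right) \left(37229 + 14826\right) = \left(\left(69 \cdot \frac{1}{9} - -5\right) - 24274\right) 52055 = \left(\left(\frac{23}{3} + 5\right) - 24274\right) 52055 = \left(\frac{38}{3} - 24274\right) 52055 = \left(- \frac{72784}{3}\right) 52055 = - \frac{3788771120}{3}$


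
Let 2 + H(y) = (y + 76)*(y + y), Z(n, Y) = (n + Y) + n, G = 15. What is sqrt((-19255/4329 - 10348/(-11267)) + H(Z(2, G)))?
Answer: sqrt(952775825326116077)/16258281 ≈ 60.037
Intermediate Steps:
Z(n, Y) = Y + 2*n (Z(n, Y) = (Y + n) + n = Y + 2*n)
H(y) = -2 + 2*y*(76 + y) (H(y) = -2 + (y + 76)*(y + y) = -2 + (76 + y)*(2*y) = -2 + 2*y*(76 + y))
sqrt((-19255/4329 - 10348/(-11267)) + H(Z(2, G))) = sqrt((-19255/4329 - 10348/(-11267)) + (-2 + 2*(15 + 2*2)**2 + 152*(15 + 2*2))) = sqrt((-19255*1/4329 - 10348*(-1/11267)) + (-2 + 2*(15 + 4)**2 + 152*(15 + 4))) = sqrt((-19255/4329 + 10348/11267) + (-2 + 2*19**2 + 152*19)) = sqrt(-172149593/48774843 + (-2 + 2*361 + 2888)) = sqrt(-172149593/48774843 + (-2 + 722 + 2888)) = sqrt(-172149593/48774843 + 3608) = sqrt(175807483951/48774843) = sqrt(952775825326116077)/16258281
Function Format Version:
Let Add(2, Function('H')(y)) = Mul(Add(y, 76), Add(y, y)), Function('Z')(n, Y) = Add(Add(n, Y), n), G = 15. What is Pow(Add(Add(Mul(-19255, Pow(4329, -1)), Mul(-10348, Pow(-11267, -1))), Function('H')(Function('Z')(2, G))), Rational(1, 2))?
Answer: Mul(Rational(1, 16258281), Pow(952775825326116077, Rational(1, 2))) ≈ 60.037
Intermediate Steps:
Function('Z')(n, Y) = Add(Y, Mul(2, n)) (Function('Z')(n, Y) = Add(Add(Y, n), n) = Add(Y, Mul(2, n)))
Function('H')(y) = Add(-2, Mul(2, y, Add(76, y))) (Function('H')(y) = Add(-2, Mul(Add(y, 76), Add(y, y))) = Add(-2, Mul(Add(76, y), Mul(2, y))) = Add(-2, Mul(2, y, Add(76, y))))
Pow(Add(Add(Mul(-19255, Pow(4329, -1)), Mul(-10348, Pow(-11267, -1))), Function('H')(Function('Z')(2, G))), Rational(1, 2)) = Pow(Add(Add(Mul(-19255, Pow(4329, -1)), Mul(-10348, Pow(-11267, -1))), Add(-2, Mul(2, Pow(Add(15, Mul(2, 2)), 2)), Mul(152, Add(15, Mul(2, 2))))), Rational(1, 2)) = Pow(Add(Add(Mul(-19255, Rational(1, 4329)), Mul(-10348, Rational(-1, 11267))), Add(-2, Mul(2, Pow(Add(15, 4), 2)), Mul(152, Add(15, 4)))), Rational(1, 2)) = Pow(Add(Add(Rational(-19255, 4329), Rational(10348, 11267)), Add(-2, Mul(2, Pow(19, 2)), Mul(152, 19))), Rational(1, 2)) = Pow(Add(Rational(-172149593, 48774843), Add(-2, Mul(2, 361), 2888)), Rational(1, 2)) = Pow(Add(Rational(-172149593, 48774843), Add(-2, 722, 2888)), Rational(1, 2)) = Pow(Add(Rational(-172149593, 48774843), 3608), Rational(1, 2)) = Pow(Rational(175807483951, 48774843), Rational(1, 2)) = Mul(Rational(1, 16258281), Pow(952775825326116077, Rational(1, 2)))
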